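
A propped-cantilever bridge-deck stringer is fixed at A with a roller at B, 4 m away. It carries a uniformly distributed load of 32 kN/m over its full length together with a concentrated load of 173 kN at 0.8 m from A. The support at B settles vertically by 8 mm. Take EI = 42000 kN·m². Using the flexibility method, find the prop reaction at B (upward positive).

Remove the prop at B; the released (primary) structure is a cantilever built in at A.
Primary-structure tip deflection at B by superposition:
  UDL 32: wL⁴/(8EI) = 1024/EI
  point load 173 at a = 0.8: Pa²(3L − a)/(6EI) = 206.7/EI
  δ_0 = 1231/EI
Tip deflection under a unit load at B: L³/(3EI) = 21.33/EI.
With EI = 42000 kN·m²: δ_0 = 0.029302 m and δ_{BB} = 0.000508 m/kN.
Compatibility — the beam at B must follow the support down by 0.008 m: δ_0 − R_B·δ_{BB} = 0.008, so R_B = (0.029302 − 0.008)/0.000508 = 41.94 kN.

R_B = 41.94 kN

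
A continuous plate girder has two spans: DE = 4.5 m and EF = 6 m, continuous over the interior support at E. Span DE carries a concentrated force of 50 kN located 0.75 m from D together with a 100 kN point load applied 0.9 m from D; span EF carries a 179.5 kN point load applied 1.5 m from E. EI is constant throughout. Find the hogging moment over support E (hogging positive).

Insert a hinge at E; M_E is the redundant, and each span becomes simply supported.
End slopes at the hinge E, treating each span as simply supported:
  span DE: point load 50 at a = 0.75: Pab(L + a)/(6LEI) = 27.34/EI
  span DE: point load 100 at a = 0.9: Pab(L + a)/(6LEI) = 64.8/EI
  span EF: point load 179.5 at a = 1.5: Pab(L + b)/(6LEI) = 353.4/EI
  relative rotation θ_0 = (92.14 + 353.4)/EI = 445.5/EI
A unit hogging moment at E produces rotation L₁/(3EI) + L₂/(3EI) = 3.5/EI.
Slope continuity at E: θ_0 = M_E·3.5/EI, so M_E = 445.5/3.5 = 127.3 kN·m (hogging).

M_E = 127.3 kN·m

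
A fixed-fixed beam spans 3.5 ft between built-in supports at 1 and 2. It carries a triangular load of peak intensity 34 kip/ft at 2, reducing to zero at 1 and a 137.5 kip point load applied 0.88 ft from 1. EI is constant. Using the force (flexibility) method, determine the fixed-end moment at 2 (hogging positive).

M_2 = 43.6 kip·ft

Release both end moments; the primary structure is a simply-supported span 12 with redundants M_1 and M_2.
On the primary (simply-supported) span, the end slopes from the loading are:
  at 1: triangular load, peak 34: 7w₀L³/(360EI) = 28.35/EI
  at 2: triangular load, peak 34: w₀L³/(45EI) = 32.39/EI
  at 1: point load 137.5 at a = 0.88: Pab(L + b)/(6LEI) = 92.39/EI
  at 2: point load 137.5 at a = 0.88: Pab(L + a)/(6LEI) = 66.12/EI
  θ_10 = 120.7/EI,  θ_20 = 98.52/EI
Flexibility coefficients: a unit moment at one end gives L/(3EI) there and L/(6EI) at the far end, so f₁₁ = f₂₂ = 1.167/EI and f₁₂ = f₂₁ = 0.5833/EI.
Compatibility — zero rotation at each built-in end:
  1.167 M_1 + 0.5833 M_2 = 120.7
  0.5833 M_1 + 1.167 M_2 = 98.52
Solving the pair gives M_1 = 81.69 kip·ft and M_2 = 43.6 kip·ft (hogging).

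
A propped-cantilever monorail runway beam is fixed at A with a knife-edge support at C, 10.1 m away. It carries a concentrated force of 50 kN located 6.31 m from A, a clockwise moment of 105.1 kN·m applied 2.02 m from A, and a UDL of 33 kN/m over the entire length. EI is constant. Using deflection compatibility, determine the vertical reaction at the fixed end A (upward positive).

Remove the prop at C; the released (primary) structure is a cantilever built in at A.
Free-end deflection of the primary structure under the applied loading (downward +):
  point load 50 at a = 6.31: Pa²(3L − a)/(6EI) = 7960/EI
  clockwise couple 105.1 at a = 2.02: M₀a(2L − a)/(2EI) = 1930/EI
  UDL 33: wL⁴/(8EI) = 42925/EI
  δ_0 = 52815/EI
Flexibility coefficient — unit upward force at C: δ_{CC} = L³/(3EI) = 343.4/EI.
Compatibility at C: δ_0 − R_C·δ_{CC} = 0, so R_C = 52815/343.4 = 153.8 kN.
Vertical equilibrium: R_A = ΣP − R_C = 383.3 − 153.8 = 229.5 kN.

R_A = 229.5 kN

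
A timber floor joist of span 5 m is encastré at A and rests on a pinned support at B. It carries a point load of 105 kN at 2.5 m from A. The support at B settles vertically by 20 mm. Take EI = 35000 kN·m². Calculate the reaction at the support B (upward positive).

Choose R_B as the redundant. The primary structure is the cantilever fixed at A.
Downward deflection at the released point B due to the loads:
  point load 105 at a = 2.5: Pa²(3L − a)/(6EI) = 1367/EI
Tip deflection under a unit load at B: L³/(3EI) = 41.67/EI.
With EI = 35000 kN·m²: δ_0 = 0.039062 m and δ_{BB} = 0.00119 m/kN.
Compatibility — the beam at B must follow the support down by 0.02 m: δ_0 − R_B·δ_{BB} = 0.02, so R_B = (0.039062 − 0.02)/0.00119 = 16.01 kN.

R_B = 16.01 kN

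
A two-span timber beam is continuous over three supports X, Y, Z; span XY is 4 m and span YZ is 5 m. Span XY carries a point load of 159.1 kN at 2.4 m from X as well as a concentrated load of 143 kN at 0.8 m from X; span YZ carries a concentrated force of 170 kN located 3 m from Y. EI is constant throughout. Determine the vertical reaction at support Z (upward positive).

R_Z = 70.39 kN

Insert a hinge at Y; M_Y is the redundant, and each span becomes simply supported.
Rotations at Y on the released spans (each span's end-slope, ×1/EI):
  span XY: point load 159.1 at a = 2.4: Pab(L + a)/(6LEI) = 162.9/EI
  span XY: point load 143 at a = 0.8: Pab(L + a)/(6LEI) = 73.22/EI
  span YZ: point load 170 at a = 3: Pab(L + b)/(6LEI) = 238/EI
  relative rotation θ_0 = (236.1 + 238)/EI = 474.1/EI
A unit hogging moment at Y produces rotation L₁/(3EI) + L₂/(3EI) = 3/EI.
Slope continuity at Y: θ_0 = M_Y·3/EI, so M_Y = 474.1/3 = 158 kN·m (hogging).
Span YZ, ΣM about Z: R_Y^{YZ}·5 = 340 + 158, so R_Y^{YZ} = 99.61 kN and R_Z = 170 − 99.61 = 70.39 kN.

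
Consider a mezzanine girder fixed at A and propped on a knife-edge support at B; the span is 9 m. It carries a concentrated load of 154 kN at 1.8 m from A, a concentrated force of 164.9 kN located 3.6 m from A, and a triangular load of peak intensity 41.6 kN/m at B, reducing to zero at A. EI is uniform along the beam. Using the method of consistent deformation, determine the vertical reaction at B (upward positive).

Choose R_B as the redundant. The primary structure is the cantilever fixed at A.
Deflection at B on the released cantilever, summing each load's contribution:
  point load 154 at a = 1.8: Pa²(3L − a)/(6EI) = 2096/EI
  point load 164.9 at a = 3.6: Pa²(3L − a)/(6EI) = 8335/EI
  triangular load, peak 41.6 at the free end: 11w₀L⁴/(120EI) = 25019/EI
  δ_0 = 35450/EI
Tip deflection under a unit load at B: L³/(3EI) = 243/EI.
Compatibility at B: δ_0 − R_B·δ_{BB} = 0, so R_B = 35450/243 = 145.9 kN.

R_B = 145.9 kN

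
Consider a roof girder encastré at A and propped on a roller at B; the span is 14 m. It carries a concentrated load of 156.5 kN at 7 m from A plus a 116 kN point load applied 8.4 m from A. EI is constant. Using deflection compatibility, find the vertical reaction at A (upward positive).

Take the reaction at B as the redundant and release it; the primary structure is a cantilever fixed at A.
Primary-structure tip deflection at B by superposition:
  point load 156.5 at a = 7: Pa²(3L − a)/(6EI) = 44733/EI
  point load 116 at a = 8.4: Pa²(3L − a)/(6EI) = 45836/EI
  δ_0 = 90569/EI
Flexibility coefficient — unit upward force at B: δ_{BB} = L³/(3EI) = 914.7/EI.
Compatibility at B: δ_0 − R_B·δ_{BB} = 0, so R_B = 90569/914.7 = 99.02 kN.
Vertical equilibrium: R_A = ΣP − R_B = 272.5 − 99.02 = 173.5 kN.

R_A = 173.5 kN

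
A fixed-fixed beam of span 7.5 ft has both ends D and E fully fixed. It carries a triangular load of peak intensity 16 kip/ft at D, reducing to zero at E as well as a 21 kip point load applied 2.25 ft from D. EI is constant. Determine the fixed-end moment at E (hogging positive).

Take the two fixed-end moments M_D, M_E as redundants; the released structure is the simple span DE.
On the primary (simply-supported) span, the end slopes from the loading are:
  at D: triangular load, peak 16: w₀L³/(45EI) = 150/EI
  at E: triangular load, peak 16: 7w₀L³/(360EI) = 131.2/EI
  at D: point load 21 at a = 2.25: Pab(L + b)/(6LEI) = 70.28/EI
  at E: point load 21 at a = 2.25: Pab(L + a)/(6LEI) = 53.75/EI
  θ_D0 = 220.3/EI,  θ_E0 = 185/EI
Flexibility coefficients: a unit moment at one end gives L/(3EI) there and L/(6EI) at the far end, so f₁₁ = f₂₂ = 2.5/EI and f₁₂ = f₂₁ = 1.25/EI.
Compatibility — zero rotation at each built-in end:
  2.5 M_D + 1.25 M_E = 220.3
  1.25 M_D + 2.5 M_E = 185
Solving the pair gives M_D = 68.15 kip·ft and M_E = 39.92 kip·ft (hogging).

M_E = 39.92 kip·ft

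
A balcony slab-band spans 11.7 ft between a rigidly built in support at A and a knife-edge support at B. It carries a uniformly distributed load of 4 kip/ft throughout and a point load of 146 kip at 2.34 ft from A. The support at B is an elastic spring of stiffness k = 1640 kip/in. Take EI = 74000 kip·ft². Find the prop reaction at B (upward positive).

Remove the prop at B; the released (primary) structure is a cantilever built in at A.
Free-end deflection of the primary structure under the applied loading (downward +):
  UDL 4: wL⁴/(8EI) = 9369/EI
  point load 146 at a = 2.34: Pa²(3L − a)/(6EI) = 4365/EI
  δ_0 = 13734/EI
Flexibility coefficient — unit upward force at B: δ_{BB} = L³/(3EI) = 533.9/EI.
With EI = 74000 kip·ft²: δ_0 = 0.1856 ft and δ_{BB} = 0.007214 ft/kip.
Compatibility — the spring shortens by R_B/k under the reaction it provides: δ_0 − R_B·δ_{BB} = R_B/k. With 1/k = 1/(1640×12) ft/kip = 0.000051 ft/kip, R_B = δ_0 / (δ_{BB} + 1/k) = 0.1856 / (0.007214 + 0.000051) = 25.55 kip.

R_B = 25.55 kip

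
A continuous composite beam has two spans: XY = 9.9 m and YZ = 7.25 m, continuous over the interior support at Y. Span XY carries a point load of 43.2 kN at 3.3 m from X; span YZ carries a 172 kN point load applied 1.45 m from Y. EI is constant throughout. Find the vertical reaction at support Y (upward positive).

R_Y = 178.9 kN

Insert a hinge at Y; M_Y is the redundant, and each span becomes simply supported.
Rotations at Y on the released spans (each span's end-slope, ×1/EI):
  span XY: point load 43.2 at a = 3.3: Pab(L + a)/(6LEI) = 209.1/EI
  span YZ: point load 172 at a = 1.45: Pab(L + b)/(6LEI) = 434/EI
  relative rotation θ_0 = (209.1 + 434)/EI = 643/EI
A unit hogging moment at Y produces rotation L₁/(3EI) + L₂/(3EI) = 5.717/EI.
Compatibility: M_Y·(L₁+L₂)/(3EI) = θ_0, giving M_Y = 112.5 kN·m (hogging).
Span XY, ΣM about X with M_Y applied at Y: R_Y^{XY}·9.9 = 142.6 + 112.5, so R_Y^{XY} = 25.76 kN and R_X = 43.2 − 25.76 = 17.44 kN.
Span YZ, ΣM about Z: R_Y^{YZ}·7.25 = 997.6 + 112.5, so R_Y^{YZ} = 153.1 kN and R_Z = 172 − 153.1 = 18.88 kN.
R_Y = 25.76 + 153.1 = 178.9 kN.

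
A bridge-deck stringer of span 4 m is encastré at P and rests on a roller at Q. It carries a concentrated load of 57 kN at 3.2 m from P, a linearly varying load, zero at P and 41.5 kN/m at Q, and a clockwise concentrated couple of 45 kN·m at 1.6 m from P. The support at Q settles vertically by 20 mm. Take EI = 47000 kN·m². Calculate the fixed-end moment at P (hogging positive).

Choose R_Q as the redundant. The primary structure is the cantilever fixed at P.
Deflection at Q on the released cantilever, summing each load's contribution:
  point load 57 at a = 3.2: Pa²(3L − a)/(6EI) = 856.1/EI
  triangular load, peak 41.5 at the free end: 11w₀L⁴/(120EI) = 973.9/EI
  clockwise couple 45 at a = 1.6: M₀a(2L − a)/(2EI) = 230.4/EI
  δ_0 = 2060/EI
Tip deflection under a unit load at Q: L³/(3EI) = 21.33/EI.
With EI = 47000 kN·m²: δ_0 = 0.043837 m and δ_{QQ} = 0.000454 m/kN.
Compatibility — the beam at Q must follow the support down by 0.02 m: δ_0 − R_Q·δ_{QQ} = 0.02, so R_Q = (0.043837 − 0.02)/0.000454 = 52.52 kN.
Moment equilibrium about P: M_P = Σ(load moments about P) − R_Q·L = 448.7 − 52.52×4 = 238.7 kN·m.

M_P = 238.7 kN·m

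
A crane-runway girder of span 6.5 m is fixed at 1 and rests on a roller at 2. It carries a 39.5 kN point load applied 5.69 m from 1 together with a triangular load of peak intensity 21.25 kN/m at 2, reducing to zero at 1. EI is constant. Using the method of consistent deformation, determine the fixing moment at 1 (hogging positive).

Remove the prop at 2; the released (primary) structure is a cantilever built in at 1.
Downward deflection at the released point 2 due to the loads:
  point load 39.5 at a = 5.69: Pa²(3L − a)/(6EI) = 2944/EI
  triangular load, peak 21.25 at the free end: 11w₀L⁴/(120EI) = 3477/EI
  δ_0 = 6421/EI
Tip deflection under a unit load at 2: L³/(3EI) = 91.54/EI.
The prop prevents deflection at 2: R_2 = δ_0/δ_{22} = 6421/91.54 = 70.14 kN.
Moment equilibrium about 1: M_1 = Σ(load moments about 1) − R_2·L = 524 − 70.14×6.5 = 68.12 kN·m.

M_1 = 68.12 kN·m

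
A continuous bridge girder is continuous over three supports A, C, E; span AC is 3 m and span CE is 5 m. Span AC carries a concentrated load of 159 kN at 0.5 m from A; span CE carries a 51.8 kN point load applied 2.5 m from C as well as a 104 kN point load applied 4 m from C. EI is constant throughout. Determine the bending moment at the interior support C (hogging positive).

Insert a hinge at C; M_C is the redundant, and each span becomes simply supported.
Discontinuity in slope at C on the released structure — sum the simple-span end rotations:
  span AC: point load 159 at a = 0.5: Pab(L + a)/(6LEI) = 38.65/EI
  span CE: point load 51.8 at a = 2.5: Pab(L + b)/(6LEI) = 80.94/EI
  span CE: point load 104 at a = 4: Pab(L + b)/(6LEI) = 83.2/EI
  relative rotation θ_0 = (38.65 + 164.1)/EI = 202.8/EI
A unit hogging moment at C produces rotation L₁/(3EI) + L₂/(3EI) = 2.667/EI.
Slope continuity at C: θ_0 = M_C·2.667/EI, so M_C = 202.8/2.667 = 76.04 kN·m (hogging).

M_C = 76.04 kN·m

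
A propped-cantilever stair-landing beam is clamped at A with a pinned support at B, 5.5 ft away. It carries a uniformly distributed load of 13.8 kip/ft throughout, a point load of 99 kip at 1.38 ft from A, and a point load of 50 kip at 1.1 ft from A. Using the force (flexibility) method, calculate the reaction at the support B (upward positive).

Release the roller at B. Primary structure: cantilever fixed at A.
Primary-structure tip deflection at B by superposition:
  UDL 13.8: wL⁴/(8EI) = 1578/EI
  point load 99 at a = 1.38: Pa²(3L − a)/(6EI) = 475.1/EI
  point load 50 at a = 1.1: Pa²(3L − a)/(6EI) = 155.3/EI
  δ_0 = 2209/EI
Tip deflection under a unit load at B: L³/(3EI) = 55.46/EI.
The prop prevents deflection at B: R_B = δ_0/δ_{BB} = 2209/55.46 = 39.83 kip.

R_B = 39.83 kip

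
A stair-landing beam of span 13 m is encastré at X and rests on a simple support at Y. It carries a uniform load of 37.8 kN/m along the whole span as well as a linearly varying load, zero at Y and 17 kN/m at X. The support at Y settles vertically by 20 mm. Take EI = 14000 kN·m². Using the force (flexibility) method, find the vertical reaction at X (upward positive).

R_X = 395.9 kN

Choose R_Y as the redundant. The primary structure is the cantilever fixed at X.
Deflection at Y on the released cantilever, summing each load's contribution:
  UDL 37.8: wL⁴/(8EI) = 134951/EI
  triangular load, peak 17 at the fixed end: w₀L⁴/(30EI) = 16185/EI
  δ_0 = 151135/EI
Tip deflection under a unit load at Y: L³/(3EI) = 732.3/EI.
With EI = 14000 kN·m²: δ_0 = 10.795 m and δ_{YY} = 0.05231 m/kN.
Compatibility — the beam at Y must follow the support down by 0.02 m: δ_0 − R_Y·δ_{YY} = 0.02, so R_Y = (10.795 − 0.02)/0.05231 = 206 kN.
Vertical equilibrium: R_X = ΣP − R_Y = 601.9 − 206 = 395.9 kN.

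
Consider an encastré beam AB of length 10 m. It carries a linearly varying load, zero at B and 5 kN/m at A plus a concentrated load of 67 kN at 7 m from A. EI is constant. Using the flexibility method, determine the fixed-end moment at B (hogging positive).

Take the two fixed-end moments M_A, M_B as redundants; the released structure is the simple span AB.
Simple-span end rotations at A and B under the given loads:
  at A: triangular load, peak 5: w₀L³/(45EI) = 111.1/EI
  at B: triangular load, peak 5: 7w₀L³/(360EI) = 97.22/EI
  at A: point load 67 at a = 7: Pab(L + b)/(6LEI) = 304.9/EI
  at B: point load 67 at a = 7: Pab(L + a)/(6LEI) = 398.6/EI
  θ_A0 = 416/EI,  θ_B0 = 495.9/EI
Flexibility coefficients: a unit moment at one end gives L/(3EI) there and L/(6EI) at the far end, so f₁₁ = f₂₂ = 3.333/EI and f₁₂ = f₂₁ = 1.667/EI.
Compatibility — zero rotation at each built-in end:
  3.333 M_A + 1.667 M_B = 416
  1.667 M_A + 3.333 M_B = 495.9
Solving the pair gives M_A = 67.21 kN·m and M_B = 115.2 kN·m (hogging).

M_B = 115.2 kN·m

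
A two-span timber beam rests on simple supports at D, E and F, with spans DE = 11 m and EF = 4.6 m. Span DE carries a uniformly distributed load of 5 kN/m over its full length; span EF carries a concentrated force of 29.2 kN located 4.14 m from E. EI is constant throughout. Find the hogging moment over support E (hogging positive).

M_E = 55.29 kN·m

Insert a hinge at E; M_E is the redundant, and each span becomes simply supported.
Rotations at E on the released spans (each span's end-slope, ×1/EI):
  span DE: UDL 5: wL³/(24EI) = 277.3/EI
  span EF: point load 29.2 at a = 4.14: Pab(L + b)/(6LEI) = 10.19/EI
  relative rotation θ_0 = (277.3 + 10.19)/EI = 287.5/EI
A unit hogging moment at E produces rotation L₁/(3EI) + L₂/(3EI) = 5.2/EI.
Compatibility: M_E·(L₁+L₂)/(3EI) = θ_0, giving M_E = 55.29 kN·m (hogging).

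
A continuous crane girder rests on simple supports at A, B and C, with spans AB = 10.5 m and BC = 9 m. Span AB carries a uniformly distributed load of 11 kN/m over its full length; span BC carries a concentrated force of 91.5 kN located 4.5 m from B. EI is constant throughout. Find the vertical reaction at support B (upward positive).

R_B = 135 kN

Insert a hinge at B; M_B is the redundant, and each span becomes simply supported.
Rotations at B on the released spans (each span's end-slope, ×1/EI):
  span AB: UDL 11: wL³/(24EI) = 530.6/EI
  span BC: point load 91.5 at a = 4.5: Pab(L + b)/(6LEI) = 463.2/EI
  relative rotation θ_0 = (530.6 + 463.2)/EI = 993.8/EI
A unit hogging moment at B produces rotation L₁/(3EI) + L₂/(3EI) = 6.5/EI.
Slope continuity at B: θ_0 = M_B·6.5/EI, so M_B = 993.8/6.5 = 152.9 kN·m (hogging).
Span AB, ΣM about A with M_B applied at B: R_B^{AB}·10.5 = 606.4 + 152.9, so R_B^{AB} = 72.31 kN and R_A = 115.5 − 72.31 = 43.19 kN.
Span BC, ΣM about C: R_B^{BC}·9 = 411.8 + 152.9, so R_B^{BC} = 62.74 kN and R_C = 91.5 − 62.74 = 28.76 kN.
R_B = 72.31 + 62.74 = 135 kN.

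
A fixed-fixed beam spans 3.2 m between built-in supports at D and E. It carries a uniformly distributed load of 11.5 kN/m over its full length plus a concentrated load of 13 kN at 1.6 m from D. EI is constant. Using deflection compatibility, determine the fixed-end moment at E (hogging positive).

Take the two fixed-end moments M_D, M_E as redundants; the released structure is the simple span DE.
End rotations of the released simple span under the applied load (×1/EI):
  at D: UDL 11.5: wL³/(24EI) = 15.7/EI
  at E: UDL 11.5: wL³/(24EI) = 15.7/EI
  at D: point load 13 at a = 1.6: Pab(L + b)/(6LEI) = 8.32/EI
  at E: point load 13 at a = 1.6: Pab(L + a)/(6LEI) = 8.32/EI
  θ_D0 = 24.02/EI,  θ_E0 = 24.02/EI
Flexibility coefficients: a unit moment at one end gives L/(3EI) there and L/(6EI) at the far end, so f₁₁ = f₂₂ = 1.067/EI and f₁₂ = f₂₁ = 0.5333/EI.
Compatibility — zero rotation at each built-in end:
  1.067 M_D + 0.5333 M_E = 24.02
  0.5333 M_D + 1.067 M_E = 24.02
Solving the pair gives M_D = 15.01 kN·m and M_E = 15.01 kN·m (hogging).

M_E = 15.01 kN·m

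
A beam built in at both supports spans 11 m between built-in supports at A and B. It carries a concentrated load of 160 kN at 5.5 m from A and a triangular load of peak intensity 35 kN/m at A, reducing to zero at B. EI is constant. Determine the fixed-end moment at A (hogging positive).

Take the two fixed-end moments M_A, M_B as redundants; the released structure is the simple span AB.
Simple-span end rotations at A and B under the given loads:
  at A: point load 160 at a = 5.5: Pab(L + b)/(6LEI) = 1210/EI
  at B: point load 160 at a = 5.5: Pab(L + a)/(6LEI) = 1210/EI
  at A: triangular load, peak 35: w₀L³/(45EI) = 1035/EI
  at B: triangular load, peak 35: 7w₀L³/(360EI) = 905.8/EI
  θ_A0 = 2245/EI,  θ_B0 = 2116/EI
Flexibility coefficients: a unit moment at one end gives L/(3EI) there and L/(6EI) at the far end, so f₁₁ = f₂₂ = 3.667/EI and f₁₂ = f₂₁ = 1.833/EI.
Compatibility — zero rotation at each built-in end:
  3.667 M_A + 1.833 M_B = 2245
  1.833 M_A + 3.667 M_B = 2116
Solving the pair gives M_A = 431.8 kN·m and M_B = 361.2 kN·m (hogging).

M_A = 431.8 kN·m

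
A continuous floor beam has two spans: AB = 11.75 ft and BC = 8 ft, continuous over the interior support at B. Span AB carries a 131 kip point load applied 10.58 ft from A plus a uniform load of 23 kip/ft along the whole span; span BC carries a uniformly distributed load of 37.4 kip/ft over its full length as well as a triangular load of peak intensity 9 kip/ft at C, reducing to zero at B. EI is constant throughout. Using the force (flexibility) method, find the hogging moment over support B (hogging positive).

M_B = 449 kip·ft

Release continuity at B by inserting a hinge; the redundant is the internal moment M_B. The primary structure is two simply-supported spans AB and BC.
Rotations at B on the released spans (each span's end-slope, ×1/EI):
  span AB: point load 131 at a = 10.58: Pab(L + a)/(6LEI) = 513.6/EI
  span AB: UDL 23: wL³/(24EI) = 1555/EI
  span BC: UDL 37.4: wL³/(24EI) = 797.9/EI
  span BC: triangular load, peak 9: 7w₀L³/(360EI) = 89.6/EI
  relative rotation θ_0 = (2068 + 887.5)/EI = 2956/EI
A unit hogging moment at B produces rotation L₁/(3EI) + L₂/(3EI) = 6.583/EI.
Compatibility: M_B·(L₁+L₂)/(3EI) = θ_0, giving M_B = 449 kip·ft (hogging).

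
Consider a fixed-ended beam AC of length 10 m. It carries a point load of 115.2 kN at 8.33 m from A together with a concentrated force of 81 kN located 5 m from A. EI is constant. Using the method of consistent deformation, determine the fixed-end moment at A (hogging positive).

Take the two fixed-end moments M_A, M_C as redundants; the released structure is the simple span AC.
On the primary (simply-supported) span, the end slopes from the loading are:
  at A: point load 115.2 at a = 8.33: Pab(L + b)/(6LEI) = 311.7/EI
  at C: point load 115.2 at a = 8.33: Pab(L + a)/(6LEI) = 489.6/EI
  at A: point load 81 at a = 5: Pab(L + b)/(6LEI) = 506.2/EI
  at C: point load 81 at a = 5: Pab(L + a)/(6LEI) = 506.2/EI
  θ_A0 = 817.9/EI,  θ_C0 = 995.8/EI
Flexibility coefficients: a unit moment at one end gives L/(3EI) there and L/(6EI) at the far end, so f₁₁ = f₂₂ = 3.333/EI and f₁₂ = f₂₁ = 1.667/EI.
Compatibility — zero rotation at each built-in end:
  3.333 M_A + 1.667 M_C = 817.9
  1.667 M_A + 3.333 M_C = 995.8
Solving the pair gives M_A = 128 kN·m and M_C = 234.7 kN·m (hogging).

M_A = 128 kN·m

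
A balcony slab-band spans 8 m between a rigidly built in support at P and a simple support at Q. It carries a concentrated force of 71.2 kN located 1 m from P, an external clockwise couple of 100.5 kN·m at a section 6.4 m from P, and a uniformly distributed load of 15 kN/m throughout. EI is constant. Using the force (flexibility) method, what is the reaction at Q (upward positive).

R_Q = 64.69 kN

Take the reaction at Q as the redundant and release it; the primary structure is a cantilever fixed at P.
Deflection at Q on the released cantilever, summing each load's contribution:
  point load 71.2 at a = 1: Pa²(3L − a)/(6EI) = 272.9/EI
  clockwise couple 100.5 at a = 6.4: M₀a(2L − a)/(2EI) = 3087/EI
  UDL 15: wL⁴/(8EI) = 7680/EI
  δ_0 = 11040/EI
Tip deflection under a unit load at Q: L³/(3EI) = 170.7/EI.
The prop prevents deflection at Q: R_Q = δ_0/δ_{QQ} = 11040/170.7 = 64.69 kN.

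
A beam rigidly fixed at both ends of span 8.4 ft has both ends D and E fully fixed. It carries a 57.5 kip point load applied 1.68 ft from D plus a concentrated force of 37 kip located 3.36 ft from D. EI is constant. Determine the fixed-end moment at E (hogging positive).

Take the two fixed-end moments M_D, M_E as redundants; the released structure is the simple span DE.
Simple-span end rotations at D and E under the given loads:
  at D: point load 57.5 at a = 1.68: Pab(L + b)/(6LEI) = 194.7/EI
  at E: point load 57.5 at a = 1.68: Pab(L + a)/(6LEI) = 129.8/EI
  at D: point load 37 at a = 3.36: Pab(L + b)/(6LEI) = 167.1/EI
  at E: point load 37 at a = 3.36: Pab(L + a)/(6LEI) = 146.2/EI
  θ_D0 = 361.8/EI,  θ_E0 = 276/EI
Flexibility coefficients: a unit moment at one end gives L/(3EI) there and L/(6EI) at the far end, so f₁₁ = f₂₂ = 2.8/EI and f₁₂ = f₂₁ = 1.4/EI.
Compatibility — zero rotation at each built-in end:
  2.8 M_D + 1.4 M_E = 361.8
  1.4 M_D + 2.8 M_E = 276
Solving the pair gives M_D = 106.6 kip·ft and M_E = 45.29 kip·ft (hogging).

M_E = 45.29 kip·ft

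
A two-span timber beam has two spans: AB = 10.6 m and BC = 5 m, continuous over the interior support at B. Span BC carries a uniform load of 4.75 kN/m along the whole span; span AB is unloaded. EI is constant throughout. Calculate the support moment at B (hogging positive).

M_B = 4.758 kN·m

Take M_B as the redundant. Released structure: two simple spans AB and BC with a hinge at B.
End slopes at the hinge B, treating each span as simply supported:
  span BC: UDL 4.75: wL³/(24EI) = 24.74/EI
  relative rotation θ_0 = (0 + 24.74)/EI = 24.74/EI
A unit hogging moment at B produces rotation L₁/(3EI) + L₂/(3EI) = 5.2/EI.
Compatibility: M_B·(L₁+L₂)/(3EI) = θ_0, giving M_B = 4.758 kN·m (hogging).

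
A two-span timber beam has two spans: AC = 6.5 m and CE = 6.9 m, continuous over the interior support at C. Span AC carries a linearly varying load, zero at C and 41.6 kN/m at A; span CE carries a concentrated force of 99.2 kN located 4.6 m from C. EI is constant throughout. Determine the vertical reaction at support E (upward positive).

Release continuity at C by inserting a hinge; the redundant is the internal moment M_C. The primary structure is two simply-supported spans AC and CE.
End slopes at the hinge C, treating each span as simply supported:
  span AC: triangular load, peak 41.6: 7w₀L³/(360EI) = 222.1/EI
  span CE: point load 99.2 at a = 4.6: Pab(L + b)/(6LEI) = 233.2/EI
  relative rotation θ_0 = (222.1 + 233.2)/EI = 455.4/EI
A unit hogging moment at C produces rotation L₁/(3EI) + L₂/(3EI) = 4.467/EI.
Slope continuity at C: θ_0 = M_C·4.467/EI, so M_C = 455.4/4.467 = 101.9 kN·m (hogging).
Span CE, ΣM about E: R_C^{CE}·6.9 = 228.2 + 101.9, so R_C^{CE} = 47.84 kN and R_E = 99.2 − 47.84 = 51.36 kN.

R_E = 51.36 kN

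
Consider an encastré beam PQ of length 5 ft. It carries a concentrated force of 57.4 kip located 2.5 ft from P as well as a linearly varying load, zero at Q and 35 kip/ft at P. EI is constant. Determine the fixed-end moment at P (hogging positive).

Take the two fixed-end moments M_P, M_Q as redundants; the released structure is the simple span PQ.
On the primary (simply-supported) span, the end slopes from the loading are:
  at P: point load 57.4 at a = 2.5: Pab(L + b)/(6LEI) = 89.69/EI
  at Q: point load 57.4 at a = 2.5: Pab(L + a)/(6LEI) = 89.69/EI
  at P: triangular load, peak 35: w₀L³/(45EI) = 97.22/EI
  at Q: triangular load, peak 35: 7w₀L³/(360EI) = 85.07/EI
  θ_P0 = 186.9/EI,  θ_Q0 = 174.8/EI
Flexibility coefficients: a unit moment at one end gives L/(3EI) there and L/(6EI) at the far end, so f₁₁ = f₂₂ = 1.667/EI and f₁₂ = f₂₁ = 0.8333/EI.
Compatibility — zero rotation at each built-in end:
  1.667 M_P + 0.8333 M_Q = 186.9
  0.8333 M_P + 1.667 M_Q = 174.8
Solving the pair gives M_P = 79.62 kip·ft and M_Q = 65.04 kip·ft (hogging).

M_P = 79.62 kip·ft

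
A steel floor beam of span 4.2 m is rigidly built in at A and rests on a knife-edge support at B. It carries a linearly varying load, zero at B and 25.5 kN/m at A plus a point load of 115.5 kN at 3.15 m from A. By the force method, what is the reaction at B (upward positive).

Take the reaction at B as the redundant and release it; the primary structure is a cantilever fixed at A.
Primary-structure tip deflection at B by superposition:
  triangular load, peak 25.5 at the fixed end: w₀L⁴/(30EI) = 264.5/EI
  point load 115.5 at a = 3.15: Pa²(3L − a)/(6EI) = 1805/EI
  δ_0 = 2070/EI
Tip deflection under a unit load at B: L³/(3EI) = 24.7/EI.
The prop prevents deflection at B: R_B = δ_0/δ_{BB} = 2070/24.7 = 83.8 kN.

R_B = 83.8 kN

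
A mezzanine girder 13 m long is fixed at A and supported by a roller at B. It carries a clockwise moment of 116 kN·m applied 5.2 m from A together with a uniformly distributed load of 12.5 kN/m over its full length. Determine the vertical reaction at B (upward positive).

Take the reaction at B as the redundant and release it; the primary structure is a cantilever fixed at A.
Primary-structure tip deflection at B by superposition:
  clockwise couple 116 at a = 5.2: M₀a(2L − a)/(2EI) = 6273/EI
  UDL 12.5: wL⁴/(8EI) = 44627/EI
  δ_0 = 50900/EI
Flexibility coefficient — unit upward force at B: δ_{BB} = L³/(3EI) = 732.3/EI.
The prop prevents deflection at B: R_B = δ_0/δ_{BB} = 50900/732.3 = 69.5 kN.

R_B = 69.5 kN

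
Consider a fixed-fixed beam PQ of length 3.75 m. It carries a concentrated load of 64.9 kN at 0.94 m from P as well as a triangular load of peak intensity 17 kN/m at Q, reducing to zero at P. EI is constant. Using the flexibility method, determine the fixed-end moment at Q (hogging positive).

Take the two fixed-end moments M_P, M_Q as redundants; the released structure is the simple span PQ.
Simple-span end rotations at P and Q under the given loads:
  at P: point load 64.9 at a = 0.94: Pab(L + b)/(6LEI) = 49.98/EI
  at Q: point load 64.9 at a = 0.94: Pab(L + a)/(6LEI) = 35.73/EI
  at P: triangular load, peak 17: 7w₀L³/(360EI) = 17.43/EI
  at Q: triangular load, peak 17: w₀L³/(45EI) = 19.92/EI
  θ_P0 = 67.41/EI,  θ_Q0 = 55.65/EI
Flexibility coefficients: a unit moment at one end gives L/(3EI) there and L/(6EI) at the far end, so f₁₁ = f₂₂ = 1.25/EI and f₁₂ = f₂₁ = 0.625/EI.
Compatibility — zero rotation at each built-in end:
  1.25 M_P + 0.625 M_Q = 67.41
  0.625 M_P + 1.25 M_Q = 55.65
Solving the pair gives M_P = 42.22 kN·m and M_Q = 23.41 kN·m (hogging).

M_Q = 23.41 kN·m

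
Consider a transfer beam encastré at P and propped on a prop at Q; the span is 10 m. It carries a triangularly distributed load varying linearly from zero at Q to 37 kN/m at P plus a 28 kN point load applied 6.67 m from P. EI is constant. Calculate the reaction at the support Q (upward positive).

Release the roller at Q. Primary structure: cantilever fixed at P.
Free-end deflection of the primary structure under the applied loading (downward +):
  triangular load, peak 37 at the fixed end: w₀L⁴/(30EI) = 12333/EI
  point load 28 at a = 6.67: Pa²(3L − a)/(6EI) = 4844/EI
  δ_0 = 17177/EI
Tip deflection under a unit load at Q: L³/(3EI) = 333.3/EI.
The prop prevents deflection at Q: R_Q = δ_0/δ_{QQ} = 17177/333.3 = 51.53 kN.

R_Q = 51.53 kN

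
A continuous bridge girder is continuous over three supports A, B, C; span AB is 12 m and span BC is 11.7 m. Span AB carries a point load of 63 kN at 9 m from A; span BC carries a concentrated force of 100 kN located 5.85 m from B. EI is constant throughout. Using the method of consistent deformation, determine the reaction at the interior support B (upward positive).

Insert a hinge at B; M_B is the redundant, and each span becomes simply supported.
Discontinuity in slope at B on the released structure — sum the simple-span end rotations:
  span AB: point load 63 at a = 9: Pab(L + a)/(6LEI) = 496.1/EI
  span BC: point load 100 at a = 5.85: Pab(L + b)/(6LEI) = 855.6/EI
  relative rotation θ_0 = (496.1 + 855.6)/EI = 1352/EI
A unit hogging moment at B produces rotation L₁/(3EI) + L₂/(3EI) = 7.9/EI.
Compatibility: M_B·(L₁+L₂)/(3EI) = θ_0, giving M_B = 171.1 kN·m (hogging).
Span AB, ΣM about A with M_B applied at B: R_B^{AB}·12 = 567 + 171.1, so R_B^{AB} = 61.51 kN and R_A = 63 − 61.51 = 1.492 kN.
Span BC, ΣM about C: R_B^{BC}·11.7 = 585 + 171.1, so R_B^{BC} = 64.62 kN and R_C = 100 − 64.62 = 35.38 kN.
R_B = 61.51 + 64.62 = 126.1 kN.

R_B = 126.1 kN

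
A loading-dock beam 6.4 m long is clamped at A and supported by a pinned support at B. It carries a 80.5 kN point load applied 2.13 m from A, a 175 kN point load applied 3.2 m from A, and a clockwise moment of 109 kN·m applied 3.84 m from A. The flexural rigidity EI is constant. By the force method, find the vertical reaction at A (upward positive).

Release the roller at B. Primary structure: cantilever fixed at A.
Free-end deflection of the primary structure under the applied loading (downward +):
  point load 80.5 at a = 2.13: Pa²(3L − a)/(6EI) = 1039/EI
  point load 175 at a = 3.2: Pa²(3L − a)/(6EI) = 4779/EI
  clockwise couple 109 at a = 3.84: M₀a(2L − a)/(2EI) = 1875/EI
  δ_0 = 7693/EI
Flexibility coefficient — unit upward force at B: δ_{BB} = L³/(3EI) = 87.38/EI.
The prop prevents deflection at B: R_B = δ_0/δ_{BB} = 7693/87.38 = 88.04 kN.
Vertical equilibrium: R_A = ΣP − R_B = 255.5 − 88.04 = 167.5 kN.

R_A = 167.5 kN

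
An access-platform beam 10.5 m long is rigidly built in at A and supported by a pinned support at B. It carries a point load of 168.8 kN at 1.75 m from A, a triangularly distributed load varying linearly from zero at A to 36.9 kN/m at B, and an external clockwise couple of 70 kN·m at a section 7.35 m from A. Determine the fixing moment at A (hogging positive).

Take the reaction at B as the redundant and release it; the primary structure is a cantilever fixed at A.
Downward deflection at the released point B due to the loads:
  point load 168.8 at a = 1.75: Pa²(3L − a)/(6EI) = 2563/EI
  triangular load, peak 36.9 at the free end: 11w₀L⁴/(120EI) = 41114/EI
  clockwise couple 70 at a = 7.35: M₀a(2L − a)/(2EI) = 3511/EI
  δ_0 = 47189/EI
Flexibility coefficient — unit upward force at B: δ_{BB} = L³/(3EI) = 385.9/EI.
The prop prevents deflection at B: R_B = δ_0/δ_{BB} = 47189/385.9 = 122.3 kN.
Moment equilibrium about A: M_A = Σ(load moments about A) − R_B·L = 1721 − 122.3×10.5 = 437.4 kN·m.

M_A = 437.4 kN·m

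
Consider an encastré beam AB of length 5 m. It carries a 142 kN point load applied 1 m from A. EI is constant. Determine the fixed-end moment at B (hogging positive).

Release both end moments; the primary structure is a simply-supported span AB with redundants M_A and M_B.
End rotations of the released simple span under the applied load (×1/EI):
  at A: point load 142 at a = 1: Pab(L + b)/(6LEI) = 170.4/EI
  at B: point load 142 at a = 1: Pab(L + a)/(6LEI) = 113.6/EI
  θ_A0 = 170.4/EI,  θ_B0 = 113.6/EI
Flexibility coefficients: a unit moment at one end gives L/(3EI) there and L/(6EI) at the far end, so f₁₁ = f₂₂ = 1.667/EI and f₁₂ = f₂₁ = 0.8333/EI.
Compatibility — zero rotation at each built-in end:
  1.667 M_A + 0.8333 M_B = 170.4
  0.8333 M_A + 1.667 M_B = 113.6
Solving the pair gives M_A = 90.88 kN·m and M_B = 22.72 kN·m (hogging).

M_B = 22.72 kN·m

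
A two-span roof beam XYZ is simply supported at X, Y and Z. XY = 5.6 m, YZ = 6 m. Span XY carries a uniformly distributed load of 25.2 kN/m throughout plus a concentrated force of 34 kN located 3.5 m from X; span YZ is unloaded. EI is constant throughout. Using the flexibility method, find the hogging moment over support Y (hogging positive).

Insert a hinge at Y; M_Y is the redundant, and each span becomes simply supported.
Rotations at Y on the released spans (each span's end-slope, ×1/EI):
  span XY: UDL 25.2: wL³/(24EI) = 184.4/EI
  span XY: point load 34 at a = 3.5: Pab(L + a)/(6LEI) = 67.68/EI
  relative rotation θ_0 = (252.1 + 0)/EI = 252.1/EI
A unit hogging moment at Y produces rotation L₁/(3EI) + L₂/(3EI) = 3.867/EI.
Compatibility: M_Y·(L₁+L₂)/(3EI) = θ_0, giving M_Y = 65.19 kN·m (hogging).

M_Y = 65.19 kN·m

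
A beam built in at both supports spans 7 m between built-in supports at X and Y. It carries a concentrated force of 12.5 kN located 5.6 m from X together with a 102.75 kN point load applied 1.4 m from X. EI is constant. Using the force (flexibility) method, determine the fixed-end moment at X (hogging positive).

Release both end moments; the primary structure is a simply-supported span XY with redundants M_X and M_Y.
Simple-span end rotations at X and Y under the given loads:
  at X: point load 12.5 at a = 5.6: Pab(L + b)/(6LEI) = 19.6/EI
  at Y: point load 12.5 at a = 5.6: Pab(L + a)/(6LEI) = 29.4/EI
  at X: point load 102.75 at a = 1.4: Pab(L + b)/(6LEI) = 241.7/EI
  at Y: point load 102.75 at a = 1.4: Pab(L + a)/(6LEI) = 161.1/EI
  θ_X0 = 261.3/EI,  θ_Y0 = 190.5/EI
Flexibility coefficients: a unit moment at one end gives L/(3EI) there and L/(6EI) at the far end, so f₁₁ = f₂₂ = 2.333/EI and f₁₂ = f₂₁ = 1.167/EI.
Compatibility — zero rotation at each built-in end:
  2.333 M_X + 1.167 M_Y = 261.3
  1.167 M_X + 2.333 M_Y = 190.5
Solving the pair gives M_X = 94.86 kN·m and M_Y = 34.22 kN·m (hogging).

M_X = 94.86 kN·m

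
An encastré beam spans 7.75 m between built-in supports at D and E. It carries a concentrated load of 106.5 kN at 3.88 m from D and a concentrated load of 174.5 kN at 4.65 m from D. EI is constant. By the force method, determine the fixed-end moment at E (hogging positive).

M_E = 298 kN·m

Take the two fixed-end moments M_D, M_E as redundants; the released structure is the simple span DE.
End rotations of the released simple span under the applied load (×1/EI):
  at D: point load 106.5 at a = 3.88: Pab(L + b)/(6LEI) = 399.6/EI
  at E: point load 106.5 at a = 3.88: Pab(L + a)/(6LEI) = 400/EI
  at D: point load 174.5 at a = 4.65: Pab(L + b)/(6LEI) = 586.9/EI
  at E: point load 174.5 at a = 4.65: Pab(L + a)/(6LEI) = 670.8/EI
  θ_D0 = 986.5/EI,  θ_E0 = 1071/EI
Flexibility coefficients: a unit moment at one end gives L/(3EI) there and L/(6EI) at the far end, so f₁₁ = f₂₂ = 2.583/EI and f₁₂ = f₂₁ = 1.292/EI.
Compatibility — zero rotation at each built-in end:
  2.583 M_D + 1.292 M_E = 986.5
  1.292 M_D + 2.583 M_E = 1071
Solving the pair gives M_D = 232.9 kN·m and M_E = 298 kN·m (hogging).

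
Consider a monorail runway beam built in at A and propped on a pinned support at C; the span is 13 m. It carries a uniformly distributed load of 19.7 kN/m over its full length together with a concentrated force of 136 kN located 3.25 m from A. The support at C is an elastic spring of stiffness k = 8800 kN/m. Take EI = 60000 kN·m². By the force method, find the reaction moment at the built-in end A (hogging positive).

M_A = 719.1 kN·m

Release the roller at C. Primary structure: cantilever fixed at A.
Free-end deflection of the primary structure under the applied loading (downward +):
  UDL 19.7: wL⁴/(8EI) = 70331/EI
  point load 136 at a = 3.25: Pa²(3L − a)/(6EI) = 8559/EI
  δ_0 = 78891/EI
Tip deflection under a unit load at C: L³/(3EI) = 732.3/EI.
With EI = 60000 kN·m²: δ_0 = 1.3148 m and δ_{CC} = 0.012206 m/kN.
Compatibility — the spring shortens by R_C/k under the reaction it provides: δ_0 − R_C·δ_{CC} = R_C/k. With 1/k = 0.000114 m/kN, R_C = δ_0 / (δ_{CC} + 1/k) = 1.3148 / (0.012206 + 0.000114) = 106.7 kN.
Moment equilibrium about A: M_A = Σ(load moments about A) − R_C·L = 2107 − 106.7×13 = 719.1 kN·m.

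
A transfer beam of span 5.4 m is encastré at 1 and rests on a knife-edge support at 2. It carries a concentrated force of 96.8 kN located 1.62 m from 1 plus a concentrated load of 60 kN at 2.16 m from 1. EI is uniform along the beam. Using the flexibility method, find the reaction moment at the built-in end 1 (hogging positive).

Remove the prop at 2; the released (primary) structure is a cantilever built in at 1.
Primary-structure tip deflection at 2 by superposition:
  point load 96.8 at a = 1.62: Pa²(3L − a)/(6EI) = 617.3/EI
  point load 60 at a = 2.16: Pa²(3L − a)/(6EI) = 655.1/EI
  δ_0 = 1272/EI
Flexibility coefficient — unit upward force at 2: δ_{22} = L³/(3EI) = 52.49/EI.
The prop prevents deflection at 2: R_2 = δ_0/δ_{22} = 1272/52.49 = 24.24 kN.
Moment equilibrium about 1: M_1 = Σ(load moments about 1) − R_2·L = 286.4 − 24.24×5.4 = 155.5 kN·m.

M_1 = 155.5 kN·m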